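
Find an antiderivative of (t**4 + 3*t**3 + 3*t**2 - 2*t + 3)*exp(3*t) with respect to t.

(27*t**4 + 45*t**3 + 36*t**2 - 78*t + 107)*exp(3*t)/81 + C

Use integration by parts with u = t**4 + 3*t**3 + 3*t**2 - 2*t + 3, dv = exp(3*t) dt, so v = exp(3*t)/3.
Apply parts 4 times (tabular method): alternate signs, differentiate u down to 0, integrate dv up.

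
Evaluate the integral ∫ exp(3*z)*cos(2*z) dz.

2*exp(3*z)*sin(2*z)/13 + 3*exp(3*z)*cos(2*z)/13 + C

Let I denote the integral. Integrate by parts with u = cos(2*z), dv = exp(3*z) dz, so v = exp(3*z)/3: I = exp(3*z)*cos(2*z)/3 + (2/3)·∫ exp(3*z)*sin(2*z) dz.
Apply parts again with u = sin(2*z), dv = exp(3*z) dz: ∫ exp(3*z)*sin(2*z) dz = exp(3*z)*sin(2*z)/3 − (2/3)·I. Substituting back brings back I: I = 2*exp(3*z)*sin(2*z)/9 + exp(3*z)*cos(2*z)/3 − (4/9)·I.
Solving for I: (1 + 4/9)·I equals the remaining terms, so I = (9/13)·(2*exp(3*z)*sin(2*z)/9 + exp(3*z)*cos(2*z)/3).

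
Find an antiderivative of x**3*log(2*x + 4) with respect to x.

Use integration by parts with u = log(2*x + 4), dv = x**3 dx.
Then du = 2/(2*x + 4) dx and v = x**4/4.

x**4*log(2*x + 4)/4 - x**4/16 + x**3/6 - x**2/2 + 2*x - 4*log(x + 2) + C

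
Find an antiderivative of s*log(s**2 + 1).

Let u = s**2 + 1, so du = (2*s) ds.
The integral becomes (1/2)·∫ log(u) du; integrate by parts with u′=log(u), dv′=du.

s**2*log(s**2 + 1)/2 - s**2/2 + log(s**2 + 1)/2 + C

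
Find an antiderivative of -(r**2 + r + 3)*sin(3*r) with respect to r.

Use integration by parts with u = r**2 + r + 3, dv = -sin(3*r) dr, so v = cos(3*r)/3.
Apply parts 2 times (tabular method): alternate signs, differentiate u down to 0, integrate dv up.

r**2*cos(3*r)/3 - 2*r*sin(3*r)/9 + r*cos(3*r)/3 - sin(3*r)/9 + 25*cos(3*r)/27 + C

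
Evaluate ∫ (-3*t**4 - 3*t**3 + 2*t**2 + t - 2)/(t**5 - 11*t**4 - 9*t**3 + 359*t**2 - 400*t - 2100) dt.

-8129*log(t - 7)/216 + 1115*log(t - 6)/22 - 2197*log(t - 5)/140 + 5*log(t + 2)/378 - 1457*log(t + 5)/3960 + C

Factor the denominator: (t - 7)*(t - 6)*(t - 5)*(t + 2)*(t + 5).
Partial-fraction decomposition: -1457/(3960*(t + 5)) + 5/(378*(t + 2)) - 2197/(140*(t - 5)) + 1115/(22*(t - 6)) - 8129/(216*(t - 7)).
Integrate each term: A/(t−a) contributes A·log|t−a|.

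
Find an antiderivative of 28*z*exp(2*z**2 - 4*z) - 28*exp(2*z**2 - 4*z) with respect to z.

7*exp(2*z**2 - 4*z) + C

Let u = 2*z**2 - 4*z, so du = (4*z - 4) dz.
Rewriting, the integral becomes 7·∫ e^u du = 7·e^u.
Substituting back, u = 2*z**2 - 4*z.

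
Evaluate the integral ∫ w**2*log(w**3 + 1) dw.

Let u = w**3 + 1, so du = (3*w**2) dw.
The integral becomes (1/3)·∫ log(u) du; integrate by parts with u′=log(u), dv′=du.

w**3*log(w**3 + 1)/3 - w**3/3 + log(w**3 + 1)/3 + C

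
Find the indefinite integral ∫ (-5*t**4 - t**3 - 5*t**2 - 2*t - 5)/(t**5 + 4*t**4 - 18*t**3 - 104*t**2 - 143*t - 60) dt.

Factor the denominator: (t - 5)*(t + 1)**2*(t + 3)*(t + 4).
Partial-fraction decomposition: -431/(27*(t + 4)) + 211/(16*(t + 3)) - 11/(12*(t + 1)) + 1/(3*(t + 1)**2) - 565/(432*(t - 5)).
Integrate each term; A/(t−a) gives A·log|t−a|; A/(t−a)² gives −A/(t−a).

-565*log(t - 5)/432 - 11*log(t + 1)/12 + 211*log(t + 3)/16 - 431*log(t + 4)/27 - 1/(3*t + 3) + C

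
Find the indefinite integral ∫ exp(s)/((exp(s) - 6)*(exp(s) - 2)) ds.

Let u = e^s, du = e^s ds.
The integral becomes ∫ du/((u-6)(u-2)); decompose into partial fractions.

log(exp(s) - 6)/4 - log(exp(s) - 2)/4 + C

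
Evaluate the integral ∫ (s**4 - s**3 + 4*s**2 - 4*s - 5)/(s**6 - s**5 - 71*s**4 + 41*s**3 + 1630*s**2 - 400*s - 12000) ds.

239*log(s - 6)/484 - 23*log(s - 5)/36 + 235*log(s - 4)/1296 - 79*log(s + 4)/144 + 20087*log(s + 5)/39204 - 173/(198*s + 990) + C

Factor the denominator: (s - 6)*(s - 5)*(s - 4)*(s + 4)*(s + 5)**2.
Partial-fraction decomposition: 20087/(39204*(s + 5)) + 173/(198*(s + 5)**2) - 79/(144*(s + 4)) + 235/(1296*(s - 4)) - 23/(36*(s - 5)) + 239/(484*(s - 6)).
Integrate each term; A/(s−a) gives A·log|s−a|; A/(s−a)² gives −A/(s−a).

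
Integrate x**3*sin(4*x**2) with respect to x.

Let u = x², du = 2x dx; rewrite as (1/2)∫ u^1·sin(4u) du.
Now integrate by parts 1 time.

-x**2*cos(4*x**2)/8 + sin(4*x**2)/32 + C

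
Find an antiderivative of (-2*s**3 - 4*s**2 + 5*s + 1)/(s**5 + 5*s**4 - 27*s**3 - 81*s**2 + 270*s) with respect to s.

Factor the denominator: s*(s - 3)**2*(s + 5)*(s + 6).
Partial-fraction decomposition: 259/(486*(s + 6)) - 63/(160*(s + 5)) - 1111/(7776*(s - 3)) - 37/(108*(s - 3)**2) + 1/(270*s).
Integrate each term; A/(s−a) gives A·log|s−a|; A/(s−a)² gives −A/(s−a).

log(s)/270 - 1111*log(s - 3)/7776 - 63*log(s + 5)/160 + 259*log(s + 6)/486 + 37/(108*s - 324) + C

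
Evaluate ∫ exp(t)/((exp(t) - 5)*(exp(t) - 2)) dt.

Let u = e^t, du = e^t dt.
The integral becomes ∫ du/((u-2)(u-5)); decompose into partial fractions.

log(exp(t) - 5)/3 - log(exp(t) - 2)/3 + C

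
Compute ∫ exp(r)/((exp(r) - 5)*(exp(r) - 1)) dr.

Let u = e^r, du = e^r dr.
The integral becomes ∫ du/((u-1)(u-5)); decompose into partial fractions.

log(exp(r) - 5)/4 - log(exp(r) - 1)/4 + C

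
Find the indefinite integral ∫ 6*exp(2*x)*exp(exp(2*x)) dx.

Let u = exp(2*x), so du = (2*exp(2*x)) dx.
Rewriting, the integral becomes 3·∫ e^u du = 3·e^u.
Substituting back, u = exp(2*x).

3*exp(exp(2*x)) + C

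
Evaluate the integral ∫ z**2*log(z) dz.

z**3*log(z)/3 - z**3/9 + C

Use integration by parts with u = log(z), dv = z**2 dz.
Then du = 1/z dz and v = z**3/3.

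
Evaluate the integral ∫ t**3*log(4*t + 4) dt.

Use integration by parts with u = log(4*t + 4), dv = t**3 dt.
Then du = 4/(4*t + 4) dt and v = t**4/4.

t**4*log(4*t + 4)/4 - t**4/16 + t**3/12 - t**2/8 + t/4 - log(t + 1)/4 + C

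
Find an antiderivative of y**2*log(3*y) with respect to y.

Use integration by parts with u = log(3*y), dv = y**2 dy.
Then du = 1/y dy and v = y**3/3.

y**3*(log(y) + log(3))/3 - y**3/9 + C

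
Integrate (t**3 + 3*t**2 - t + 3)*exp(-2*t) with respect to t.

Use integration by parts with u = t**3 + 3*t**2 - t + 3, dv = exp(-2*t) dt, so v = -exp(-2*t)/2.
Apply parts 3 times (tabular method): alternate signs, differentiate u down to 0, integrate dv up.

(-4*t**3 - 18*t**2 - 14*t - 19)*exp(-2*t)/8 + C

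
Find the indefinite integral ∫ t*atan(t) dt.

t**2*atan(t)/2 - t/2 + atan(t)/2 + C

Use integration by parts with u = arctan(t), dv = t dt.
Then du = 1/(t**2 + 1) dt.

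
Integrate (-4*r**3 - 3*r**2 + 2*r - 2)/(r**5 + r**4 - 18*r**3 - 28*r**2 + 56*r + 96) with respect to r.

-149*log(r - 4)/252 + 21*log(r - 2)/80 - 253*log(r + 2)/144 + 73*log(r + 3)/35 - 7/(12*r + 24) + C

Factor the denominator: (r - 4)*(r - 2)*(r + 2)**2*(r + 3).
Partial-fraction decomposition: 73/(35*(r + 3)) - 253/(144*(r + 2)) + 7/(12*(r + 2)**2) + 21/(80*(r - 2)) - 149/(252*(r - 4)).
Integrate each term; A/(r−a) gives A·log|r−a|; A/(r−a)² gives −A/(r−a).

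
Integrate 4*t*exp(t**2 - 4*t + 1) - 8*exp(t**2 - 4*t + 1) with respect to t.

2*exp(t**2 - 4*t + 1) + C

Let u = t**2 - 4*t + 1, so du = (2*t - 4) dt.
Rewriting, the integral becomes 2·∫ e^u du = 2·e^u.
Substituting back, u = t**2 - 4*t + 1.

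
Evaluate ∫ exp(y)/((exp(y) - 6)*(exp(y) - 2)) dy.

log(exp(y) - 6)/4 - log(exp(y) - 2)/4 + C

Let u = e^y, du = e^y dy.
The integral becomes ∫ du/((u-2)(u-6)); decompose into partial fractions.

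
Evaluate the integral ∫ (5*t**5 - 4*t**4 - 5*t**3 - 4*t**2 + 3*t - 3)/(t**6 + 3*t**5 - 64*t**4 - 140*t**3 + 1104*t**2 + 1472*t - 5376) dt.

2499*log(t - 6)/800 - 3721*log(t - 4)/2816 + 43*log(t - 2)/2592 - 824959*log(t + 4)/172800 + 7088*log(t + 7)/891 - 5903/(1440*t + 5760) + C

Factor the denominator: (t - 6)*(t - 4)*(t - 2)*(t + 4)**2*(t + 7).
Partial-fraction decomposition: 7088/(891*(t + 7)) - 824959/(172800*(t + 4)) + 5903/(1440*(t + 4)**2) + 43/(2592*(t - 2)) - 3721/(2816*(t - 4)) + 2499/(800*(t - 6)).
Integrate each term; A/(t−a) gives A·log|t−a|; A/(t−a)² gives −A/(t−a).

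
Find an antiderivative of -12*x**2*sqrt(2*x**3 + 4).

Let u = 2*x**3 + 4, so du = (6*x**2) dx.
Rewriting, the integral becomes -2·∫ √u du = -2·(2/3)u^(3/2).
Substituting back, u = 2*x**3 + 4.

-4*(2*x**3 + 4)**(3/2)/3 + C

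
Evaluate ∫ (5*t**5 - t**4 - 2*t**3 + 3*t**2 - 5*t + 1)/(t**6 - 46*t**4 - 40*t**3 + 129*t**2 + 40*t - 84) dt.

81061*log(t - 7)/33696 - 319*log(t - 1)/5292 - log(t + 1)/32 - 137*log(t + 2)/324 + 7921*log(t + 6)/2548 + 1/(252*t - 252) + C

Factor the denominator: (t - 7)*(t - 1)**2*(t + 1)*(t + 2)*(t + 6).
Partial-fraction decomposition: 7921/(2548*(t + 6)) - 137/(324*(t + 2)) - 1/(32*(t + 1)) - 319/(5292*(t - 1)) - 1/(252*(t - 1)**2) + 81061/(33696*(t - 7)).
Integrate each term; A/(t−a) gives A·log|t−a|; A/(t−a)² gives −A/(t−a).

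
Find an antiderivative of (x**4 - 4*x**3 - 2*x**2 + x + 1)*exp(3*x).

(27*x**4 - 144*x**3 + 90*x**2 - 33*x + 38)*exp(3*x)/81 + C

Use integration by parts with u = x**4 - 4*x**3 - 2*x**2 + x + 1, dv = exp(3*x) dx, so v = exp(3*x)/3.
Apply parts 4 times (tabular method): alternate signs, differentiate u down to 0, integrate dv up.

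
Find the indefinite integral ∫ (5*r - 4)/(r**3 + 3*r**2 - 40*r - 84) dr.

log(r - 6)/4 + 7*log(r + 2)/20 - 3*log(r + 7)/5 + C

Factor the denominator: (r - 6)*(r + 2)*(r + 7).
Partial-fraction decomposition: -3/(5*(r + 7)) + 7/(20*(r + 2)) + 1/(4*(r - 6)).
Integrate each term: A/(r−a) contributes A·log|r−a|.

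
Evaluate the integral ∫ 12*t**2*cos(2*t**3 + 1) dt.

Let u = 2*t**3 + 1, so du = (6*t**2) dt.
Rewriting, the integral becomes 2·∫ cos(u) du = 2·sin(u).
Substituting back, u = 2*t**3 + 1.

2*sin(2*t**3 + 1) + C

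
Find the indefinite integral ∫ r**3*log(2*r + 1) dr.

Use integration by parts with u = log(2*r + 1), dv = r**3 dr.
Then du = 2/(2*r + 1) dr and v = r**4/4.

r**4*log(2*r + 1)/4 - r**4/16 + r**3/24 - r**2/32 + r/32 - log(2*r + 1)/64 + C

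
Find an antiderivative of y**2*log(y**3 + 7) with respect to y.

Let u = y**3 + 7, so du = (3*y**2) dy.
The integral becomes (1/3)·∫ log(u) du; integrate by parts with u′=log(u), dv′=du.

y**3*log(y**3 + 7)/3 - y**3/3 + 7*log(y**3 + 7)/3 + C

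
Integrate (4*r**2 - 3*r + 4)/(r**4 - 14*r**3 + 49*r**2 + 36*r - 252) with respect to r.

Factor the denominator: (r - 7)*(r - 6)*(r - 3)*(r + 2).
Partial-fraction decomposition: -13/(180*(r + 2)) + 31/(60*(r - 3)) - 65/(12*(r - 6)) + 179/(36*(r - 7)).
Integrate each term: A/(r−a) contributes A·log|r−a|.

179*log(r - 7)/36 - 65*log(r - 6)/12 + 31*log(r - 3)/60 - 13*log(r + 2)/180 + C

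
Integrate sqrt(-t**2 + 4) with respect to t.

t*sqrt(-t**2 + 4)/2 + 2*asin(t/2) + C

Substitute t = 2·sin(θ), so dt = 2·cos(θ) dθ and the radical becomes sqrt(-t**2 + 4) = 2·cos(θ) by the Pythagorean identity.
Integrate the resulting trig expression in θ, then back-substitute θ = asin(t/2), sin(θ) = t/2, cos(θ) = sqrt(-t**2 + 4)/2 (absorbing any constant into C).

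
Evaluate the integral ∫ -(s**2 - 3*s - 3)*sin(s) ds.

s**2*cos(s) - 2*s*sin(s) - 3*s*cos(s) + 3*sin(s) - 5*cos(s) + C

Use integration by parts with u = s**2 - 3*s - 3, dv = -sin(s) ds, so v = cos(s).
Apply parts 2 times (tabular method): alternate signs, differentiate u down to 0, integrate dv up.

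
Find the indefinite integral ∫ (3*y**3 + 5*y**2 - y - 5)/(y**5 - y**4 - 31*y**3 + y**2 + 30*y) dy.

-log(y)/6 + 817*log(y - 6)/2310 - log(y - 1)/30 + log(y + 1)/28 - 25*log(y + 5)/132 + C

Factor the denominator: y*(y - 6)*(y - 1)*(y + 1)*(y + 5).
Partial-fraction decomposition: -25/(132*(y + 5)) + 1/(28*(y + 1)) - 1/(30*(y - 1)) + 817/(2310*(y - 6)) - 1/(6*y).
Integrate each term: A/(y−a) contributes A·log|y−a|.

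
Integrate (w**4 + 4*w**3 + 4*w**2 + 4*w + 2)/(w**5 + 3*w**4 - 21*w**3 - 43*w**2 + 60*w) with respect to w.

Factor the denominator: w*(w - 4)*(w - 1)*(w + 3)*(w + 5).
Partial-fraction decomposition: 23/(60*(w + 5)) + 1/(168*(w + 3)) - 5/(24*(w - 1)) + 11/(14*(w - 4)) + 1/(30*w).
Integrate each term: A/(w−a) contributes A·log|w−a|.

log(w)/30 + 11*log(w - 4)/14 - 5*log(w - 1)/24 + log(w + 3)/168 + 23*log(w + 5)/60 + C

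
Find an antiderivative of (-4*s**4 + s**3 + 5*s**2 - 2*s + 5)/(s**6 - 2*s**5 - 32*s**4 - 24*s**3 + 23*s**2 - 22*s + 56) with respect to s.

-361*log(s - 7)/1188 - log(s - 1)/36 - 43*log(s + 2)/270 + 199*log(s + 4)/374 - 7*log(s**2 + 1)/340 - 3*atan(s)/85 + C

Factor the denominator: (s - 7)*(s - 1)*(s + 2)*(s + 4)*(s**2 + 1).
Partial-fraction decomposition: -(7*s + 6)/(170*(s**2 + 1)) + 199/(374*(s + 4)) - 43/(270*(s + 2)) - 1/(36*(s - 1)) - 361/(1188*(s - 7)).
Integrate each term; A/(s−a) gives A·log|s−a|; the (Bs+D)/(s²+p²) term gives a log and an atan.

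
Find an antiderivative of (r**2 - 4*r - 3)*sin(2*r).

Use integration by parts with u = r**2 - 4*r - 3, dv = sin(2*r) dr, so v = -cos(2*r)/2.
Apply parts 2 times (tabular method): alternate signs, differentiate u down to 0, integrate dv up.

-r**2*cos(2*r)/2 + r*sin(2*r)/2 + 2*r*cos(2*r) - sin(2*r) + 7*cos(2*r)/4 + C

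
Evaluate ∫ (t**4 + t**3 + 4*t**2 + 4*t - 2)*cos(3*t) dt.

t**4*sin(3*t)/3 + t**3*sin(3*t)/3 + 4*t**3*cos(3*t)/9 + 8*t**2*sin(3*t)/9 + t**2*cos(3*t)/3 + 10*t*sin(3*t)/9 + 16*t*cos(3*t)/27 - 70*sin(3*t)/81 + 10*cos(3*t)/27 + C

Use integration by parts with u = t**4 + t**3 + 4*t**2 + 4*t - 2, dv = cos(3*t) dt, so v = sin(3*t)/3.
Apply parts 4 times (tabular method): alternate signs, differentiate u down to 0, integrate dv up.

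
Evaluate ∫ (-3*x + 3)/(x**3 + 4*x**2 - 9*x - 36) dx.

-log(x - 3)/7 - 2*log(x + 3) + 15*log(x + 4)/7 + C

Factor the denominator: (x - 3)*(x + 3)*(x + 4).
Partial-fraction decomposition: 15/(7*(x + 4)) - 2/(x + 3) - 1/(7*(x - 3)).
Integrate each term: A/(x−a) contributes A·log|x−a|.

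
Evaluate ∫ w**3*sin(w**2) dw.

-w**2*cos(w**2)/2 + sin(w**2)/2 + C

Let u = w², du = 2w dw; rewrite as (1/2)∫ u^1·sin(1u) du.
Now integrate by parts 1 time.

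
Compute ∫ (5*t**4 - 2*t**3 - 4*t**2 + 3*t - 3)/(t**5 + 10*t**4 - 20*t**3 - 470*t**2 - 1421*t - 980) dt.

11141*log(t - 7)/14784 + log(t + 1)/192 + 443*log(t + 4)/33 - 3257*log(t + 5)/96 + 4157*log(t + 7)/168 + C

Factor the denominator: (t - 7)*(t + 1)*(t + 4)*(t + 5)*(t + 7).
Partial-fraction decomposition: 4157/(168*(t + 7)) - 3257/(96*(t + 5)) + 443/(33*(t + 4)) + 1/(192*(t + 1)) + 11141/(14784*(t - 7)).
Integrate each term: A/(t−a) contributes A·log|t−a|.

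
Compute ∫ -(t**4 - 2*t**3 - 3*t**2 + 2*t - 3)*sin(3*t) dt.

t**4*cos(3*t)/3 - 4*t**3*sin(3*t)/9 - 2*t**3*cos(3*t)/3 + 2*t**2*sin(3*t)/3 - 13*t**2*cos(3*t)/9 + 26*t*sin(3*t)/27 + 10*t*cos(3*t)/9 - 10*sin(3*t)/27 - 55*cos(3*t)/81 + C

Use integration by parts with u = t**4 - 2*t**3 - 3*t**2 + 2*t - 3, dv = -sin(3*t) dt, so v = cos(3*t)/3.
Apply parts 4 times (tabular method): alternate signs, differentiate u down to 0, integrate dv up.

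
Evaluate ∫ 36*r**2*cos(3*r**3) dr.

4*sin(3*r**3) + C

Let u = 3*r**3, so du = (9*r**2) dr.
Rewriting, the integral becomes 4·∫ cos(u) du = 4·sin(u).
Substituting back, u = 3*r**3.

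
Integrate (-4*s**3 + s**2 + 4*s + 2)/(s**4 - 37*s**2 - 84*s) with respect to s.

-log(s)/42 - 1293*log(s - 7)/770 + 107*log(s + 3)/30 - 129*log(s + 4)/22 + C

Factor the denominator: s*(s - 7)*(s + 3)*(s + 4).
Partial-fraction decomposition: -129/(22*(s + 4)) + 107/(30*(s + 3)) - 1293/(770*(s - 7)) - 1/(42*s).
Integrate each term: A/(s−a) contributes A·log|s−a|.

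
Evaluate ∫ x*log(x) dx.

x**2*log(x)/2 - x**2/4 + C

Use integration by parts with u = log(x), dv = x dx.
Then du = 1/x dx and v = x**2/2.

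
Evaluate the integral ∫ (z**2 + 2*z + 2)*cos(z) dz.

Use integration by parts with u = z**2 + 2*z + 2, dv = cos(z) dz, so v = sin(z).
Apply parts 2 times (tabular method): alternate signs, differentiate u down to 0, integrate dv up.

z**2*sin(z) + 2*z*sin(z) + 2*z*cos(z) + 2*cos(z) + C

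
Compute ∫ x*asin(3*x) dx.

x**2*asin(3*x)/2 + x*sqrt(-9*x**2 + 1)/12 - asin(3*x)/36 + C

Use integration by parts with u = arcsin(3*x), dv = x dx.
Then du = 3/sqrt(-9*x**2 + 1) dx.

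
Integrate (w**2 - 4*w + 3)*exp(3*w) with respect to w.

Use integration by parts with u = w**2 - 4*w + 3, dv = exp(3*w) dw, so v = exp(3*w)/3.
Apply parts 2 times (tabular method): alternate signs, differentiate u down to 0, integrate dv up.

(9*w**2 - 42*w + 41)*exp(3*w)/27 + C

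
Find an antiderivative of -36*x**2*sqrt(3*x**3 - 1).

-8*(3*x**3 - 1)**(3/2)/3 + C

Let u = 3*x**3 - 1, so du = (9*x**2) dx.
Rewriting, the integral becomes -4·∫ √u du = -4·(2/3)u^(3/2).
Substituting back, u = 3*x**3 - 1.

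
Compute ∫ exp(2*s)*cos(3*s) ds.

3*exp(2*s)*sin(3*s)/13 + 2*exp(2*s)*cos(3*s)/13 + C

Let I denote the integral. Integrate by parts with u = cos(3*s), dv = exp(2*s) ds, so v = exp(2*s)/2: I = exp(2*s)*cos(3*s)/2 + (3/2)·∫ exp(2*s)*sin(3*s) ds.
Apply parts again with u = sin(3*s), dv = exp(2*s) ds: ∫ exp(2*s)*sin(3*s) ds = exp(2*s)*sin(3*s)/2 − (3/2)·I. Substituting back brings back I: I = 3*exp(2*s)*sin(3*s)/4 + exp(2*s)*cos(3*s)/2 − (9/4)·I.
Solving for I: (1 + 9/4)·I equals the remaining terms, so I = (4/13)·(3*exp(2*s)*sin(3*s)/4 + exp(2*s)*cos(3*s)/2).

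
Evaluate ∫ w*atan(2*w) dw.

Use integration by parts with u = arctan(2*w), dv = w dw.
Then du = 2/(4*w**2 + 1) dw.

w**2*atan(2*w)/2 - w/4 + atan(2*w)/8 + C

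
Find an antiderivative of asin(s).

s*asin(s) + sqrt(-s**2 + 1) + C

Use integration by parts with u = arcsin(s), dv = ds.
Then du = 1/sqrt(-s**2 + 1) ds.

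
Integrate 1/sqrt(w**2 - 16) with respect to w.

log(w + sqrt(w**2 - 16)) + C

Substitute w = 4·sec(θ), so dw = 4·sec(θ)*tan(θ) dθ and the radical becomes sqrt(w**2 - 16) = 4·tan(θ) by the Pythagorean identity.
Integrate the resulting trig expression in θ, then back-substitute sec(θ) = w/4, tan(θ) = sqrt(w**2 - 16)/4 (absorbing any constant into C).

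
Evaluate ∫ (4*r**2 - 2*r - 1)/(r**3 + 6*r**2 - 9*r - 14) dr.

Factor the denominator: (r - 2)*(r + 1)*(r + 7).
Partial-fraction decomposition: 209/(54*(r + 7)) - 5/(18*(r + 1)) + 11/(27*(r - 2)).
Integrate each term: A/(r−a) contributes A·log|r−a|.

11*log(r - 2)/27 - 5*log(r + 1)/18 + 209*log(r + 7)/54 + C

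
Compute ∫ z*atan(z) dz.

z**2*atan(z)/2 - z/2 + atan(z)/2 + C

Use integration by parts with u = arctan(z), dv = z dz.
Then du = 1/(z**2 + 1) dz.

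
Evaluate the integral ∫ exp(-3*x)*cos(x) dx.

exp(-3*x)*sin(x)/10 - 3*exp(-3*x)*cos(x)/10 + C

Let I denote the integral. Integrate by parts with u = cos(x), dv = exp(-3*x) dx, so v = -exp(-3*x)/3: I = -exp(-3*x)*cos(x)/3 − (1/3)·∫ exp(-3*x)*sin(x) dx.
Apply parts again with u = sin(x), dv = exp(-3*x) dx: ∫ exp(-3*x)*sin(x) dx = -exp(-3*x)*sin(x)/3 + (1/3)·I. Substituting back brings back I: I = exp(-3*x)*sin(x)/9 - exp(-3*x)*cos(x)/3 − (1/9)·I.
Solving for I: (1 + 1/9)·I equals the remaining terms, so I = (9/10)·(exp(-3*x)*sin(x)/9 - exp(-3*x)*cos(x)/3).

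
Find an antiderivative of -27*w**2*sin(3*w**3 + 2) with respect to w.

3*cos(3*w**3 + 2) + C

Let u = 3*w**3 + 2, so du = (9*w**2) dw.
Rewriting, the integral becomes -3·∫ sin(u) du = -3·-cos(u).
Substituting back, u = 3*w**3 + 2.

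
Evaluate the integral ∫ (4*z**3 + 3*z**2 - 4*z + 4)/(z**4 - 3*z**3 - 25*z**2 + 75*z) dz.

Factor the denominator: z*(z - 5)*(z - 3)*(z + 5).
Partial-fraction decomposition: 401/(400*(z + 5)) - 127/(48*(z - 3)) + 559/(100*(z - 5)) + 4/(75*z).
Integrate each term: A/(z−a) contributes A·log|z−a|.

4*log(z)/75 + 559*log(z - 5)/100 - 127*log(z - 3)/48 + 401*log(z + 5)/400 + C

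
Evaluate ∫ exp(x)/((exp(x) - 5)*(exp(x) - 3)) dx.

Let u = e^x, du = e^x dx.
The integral becomes ∫ du/((u-3)(u-5)); decompose into partial fractions.

log(exp(x) - 5)/2 - log(exp(x) - 3)/2 + C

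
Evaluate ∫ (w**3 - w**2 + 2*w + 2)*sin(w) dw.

Use integration by parts with u = w**3 - w**2 + 2*w + 2, dv = sin(w) dw, so v = -cos(w).
Apply parts 3 times (tabular method): alternate signs, differentiate u down to 0, integrate dv up.

-w**3*cos(w) + 3*w**2*sin(w) + w**2*cos(w) - 2*w*sin(w) + 4*w*cos(w) - 4*sin(w) - 4*cos(w) + C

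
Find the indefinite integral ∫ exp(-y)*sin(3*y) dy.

-exp(-y)*sin(3*y)/10 - 3*exp(-y)*cos(3*y)/10 + C

Let I denote the integral. Integrate by parts with u = sin(3*y), dv = exp(-y) dy, so v = -exp(-y): I = -exp(-y)*sin(3*y) + 3·∫ exp(-y)*cos(3*y) dy.
Apply parts again with u = cos(3*y), dv = exp(-y) dy: ∫ exp(-y)*cos(3*y) dy = -exp(-y)*cos(3*y) − 3·I. Substituting back brings back I: I = -exp(-y)*sin(3*y) - 3*exp(-y)*cos(3*y) − 9·I.
Solving for I: (1 + 9)·I equals the remaining terms, so I = (1/10)·(-exp(-y)*sin(3*y) - 3*exp(-y)*cos(3*y)).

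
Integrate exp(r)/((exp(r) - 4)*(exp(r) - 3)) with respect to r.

Let u = e^r, du = e^r dr.
The integral becomes ∫ du/((u-4)(u-3)); decompose into partial fractions.

log(exp(r) - 4) - log(exp(r) - 3) + C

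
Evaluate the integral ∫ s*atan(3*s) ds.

s**2*atan(3*s)/2 - s/6 + atan(3*s)/18 + C

Use integration by parts with u = arctan(3*s), dv = s ds.
Then du = 3/(9*s**2 + 1) ds.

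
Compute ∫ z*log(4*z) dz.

Use integration by parts with u = log(4*z), dv = z dz.
Then du = 1/z dz and v = z**2/2.

z**2*(log(z) + 2*log(2))/2 - z**2/4 + C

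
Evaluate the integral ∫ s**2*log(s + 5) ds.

Use integration by parts with u = log(s + 5), dv = s**2 ds.
Then du = 1/(s + 5) ds and v = s**3/3.

s**3*log(s + 5)/3 - s**3/9 + 5*s**2/6 - 25*s/3 + 125*log(s + 5)/3 + C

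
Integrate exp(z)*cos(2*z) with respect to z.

2*exp(z)*sin(2*z)/5 + exp(z)*cos(2*z)/5 + C

Let I denote the integral. Integrate by parts with u = cos(2*z), dv = exp(z) dz, so v = exp(z): I = exp(z)*cos(2*z) + 2·∫ exp(z)*sin(2*z) dz.
Apply parts again with u = sin(2*z), dv = exp(z) dz: ∫ exp(z)*sin(2*z) dz = exp(z)*sin(2*z) − 2·I. Substituting back brings back I: I = 2*exp(z)*sin(2*z) + exp(z)*cos(2*z) − 4·I.
Solving for I: (1 + 4)·I equals the remaining terms, so I = (1/5)·(2*exp(z)*sin(2*z) + exp(z)*cos(2*z)).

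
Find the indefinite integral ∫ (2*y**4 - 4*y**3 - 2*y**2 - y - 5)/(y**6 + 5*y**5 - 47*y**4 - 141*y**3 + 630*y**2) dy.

-89*log(y)/26460 + 23*log(y - 5)/220 - 7*log(y - 3)/405 + 3385*log(y + 6)/3564 - 1013*log(y + 7)/980 + 1/(126*y) + C

Factor the denominator: y**2*(y - 5)*(y - 3)*(y + 6)*(y + 7).
Partial-fraction decomposition: -1013/(980*(y + 7)) + 3385/(3564*(y + 6)) - 7/(405*(y - 3)) + 23/(220*(y - 5)) - 89/(26460*y) - 1/(126*y**2).
Integrate each term; A/(y−a) gives A·log|y−a|; A/(y−a)² gives −A/(y−a).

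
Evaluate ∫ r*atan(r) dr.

r**2*atan(r)/2 - r/2 + atan(r)/2 + C

Use integration by parts with u = arctan(r), dv = r dr.
Then du = 1/(r**2 + 1) dr.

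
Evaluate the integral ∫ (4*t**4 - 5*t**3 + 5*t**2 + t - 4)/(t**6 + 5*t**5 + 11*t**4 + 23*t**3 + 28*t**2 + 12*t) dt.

Factor the denominator: t*(t + 1)**2*(t + 3)*(t**2 + 4).
Partial-fraction decomposition: (107*t - 477)/(325*(t**2 + 4)) - 497/(156*(t + 3)) + 319/(100*(t + 1)) - 9/(10*(t + 1)**2) - 1/(3*t).
Integrate each term; A/(t−a) gives A·log|t−a|; the (Bt+D)/(t²+p²) term gives a log and an atan.

-log(t)/3 + 319*log(t + 1)/100 - 497*log(t + 3)/156 + 107*log(t**2 + 4)/650 - 477*atan(t/2)/650 + 9/(10*t + 10) + C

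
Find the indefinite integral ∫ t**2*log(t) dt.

Use integration by parts with u = log(t), dv = t**2 dt.
Then du = 1/t dt and v = t**3/3.

t**3*log(t)/3 - t**3/9 + C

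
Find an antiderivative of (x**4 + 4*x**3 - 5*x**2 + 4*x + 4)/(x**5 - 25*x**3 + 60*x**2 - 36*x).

Factor the denominator: x*(x - 3)*(x - 2)*(x - 1)*(x + 6).
Partial-fraction decomposition: 29/(378*(x + 6)) + 4/(7*(x - 1)) - 5/(2*(x - 2)) + 80/(27*(x - 3)) - 1/(9*x).
Integrate each term: A/(x−a) contributes A·log|x−a|.

-log(x)/9 + 80*log(x - 3)/27 - 5*log(x - 2)/2 + 4*log(x - 1)/7 + 29*log(x + 6)/378 + C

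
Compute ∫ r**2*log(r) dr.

r**3*log(r)/3 - r**3/9 + C

Use integration by parts with u = log(r), dv = r**2 dr.
Then du = 1/r dr and v = r**3/3.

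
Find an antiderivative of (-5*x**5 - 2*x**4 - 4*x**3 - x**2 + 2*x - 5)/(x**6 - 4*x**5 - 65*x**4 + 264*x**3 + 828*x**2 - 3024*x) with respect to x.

5*log(x)/3024 - 38299*log(x - 6)/15210 - 1493*log(x - 3)/1890 + 967*log(x + 4)/1680 - 80537*log(x + 7)/35490 + 8473/(468*x - 2808) + C

Factor the denominator: x*(x - 6)**2*(x - 3)*(x + 4)*(x + 7).
Partial-fraction decomposition: -80537/(35490*(x + 7)) + 967/(1680*(x + 4)) - 1493/(1890*(x - 3)) - 38299/(15210*(x - 6)) - 8473/(468*(x - 6)**2) + 5/(3024*x).
Integrate each term; A/(x−a) gives A·log|x−a|; A/(x−a)² gives −A/(x−a).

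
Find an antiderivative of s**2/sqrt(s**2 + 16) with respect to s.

s*sqrt(s**2 + 16)/2 - 8*log(s + sqrt(s**2 + 16)) + C

Substitute s = 4·tan(θ), so ds = 4·sec(θ)^2 dθ and the radical becomes sqrt(s**2 + 16) = 4·sec(θ) by the Pythagorean identity.
Integrate the resulting trig expression in θ, then back-substitute tan(θ) = s/4, sec(θ) = sqrt(s**2 + 16)/4 (absorbing any constant into C).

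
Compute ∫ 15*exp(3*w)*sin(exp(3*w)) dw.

Let u = exp(3*w), so du = (3*exp(3*w)) dw.
Rewriting, the integral becomes 5·∫ sin(u) du = 5·-cos(u).
Substituting back, u = exp(3*w).

-5*cos(exp(3*w)) + C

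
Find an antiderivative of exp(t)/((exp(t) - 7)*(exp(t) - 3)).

log(exp(t) - 7)/4 - log(exp(t) - 3)/4 + C

Let u = e^t, du = e^t dt.
The integral becomes ∫ du/((u-3)(u-7)); decompose into partial fractions.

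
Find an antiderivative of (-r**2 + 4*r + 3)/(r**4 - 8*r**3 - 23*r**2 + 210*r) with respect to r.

Factor the denominator: r*(r - 7)*(r - 6)*(r + 5).
Partial-fraction decomposition: 7/(110*(r + 5)) + 3/(22*(r - 6)) - 3/(14*(r - 7)) + 1/(70*r).
Integrate each term: A/(r−a) contributes A·log|r−a|.

log(r)/70 - 3*log(r - 7)/14 + 3*log(r - 6)/22 + 7*log(r + 5)/110 + C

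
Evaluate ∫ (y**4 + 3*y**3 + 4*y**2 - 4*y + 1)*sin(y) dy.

-y**4*cos(y) + 4*y**3*sin(y) - 3*y**3*cos(y) + 9*y**2*sin(y) + 8*y**2*cos(y) - 16*y*sin(y) + 22*y*cos(y) - 22*sin(y) - 17*cos(y) + C

Use integration by parts with u = y**4 + 3*y**3 + 4*y**2 - 4*y + 1, dv = sin(y) dy, so v = -cos(y).
Apply parts 4 times (tabular method): alternate signs, differentiate u down to 0, integrate dv up.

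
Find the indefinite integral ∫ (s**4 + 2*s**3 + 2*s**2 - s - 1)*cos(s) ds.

Use integration by parts with u = s**4 + 2*s**3 + 2*s**2 - s - 1, dv = cos(s) ds, so v = sin(s).
Apply parts 4 times (tabular method): alternate signs, differentiate u down to 0, integrate dv up.

s**4*sin(s) + 2*s**3*sin(s) + 4*s**3*cos(s) - 10*s**2*sin(s) + 6*s**2*cos(s) - 13*s*sin(s) - 20*s*cos(s) + 19*sin(s) - 13*cos(s) + C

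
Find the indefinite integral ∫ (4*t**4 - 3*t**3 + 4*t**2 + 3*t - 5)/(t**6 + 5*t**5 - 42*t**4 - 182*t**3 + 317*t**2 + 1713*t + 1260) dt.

Factor the denominator: (t - 5)*(t - 4)*(t + 1)*(t + 3)**2*(t + 7).
Partial-fraction decomposition: -3601/(4224*(t + 7)) + 2503/(3584*(t + 3)) - 61/(64*(t + 3)**2) + 1/(240*(t + 1)) - 129/(385*(t - 4)) + 745/(1536*(t - 5)).
Integrate each term; A/(t−a) gives A·log|t−a|; A/(t−a)² gives −A/(t−a).

745*log(t - 5)/1536 - 129*log(t - 4)/385 + log(t + 1)/240 + 2503*log(t + 3)/3584 - 3601*log(t + 7)/4224 + 61/(64*t + 192) + C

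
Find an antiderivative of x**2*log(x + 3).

Use integration by parts with u = log(x + 3), dv = x**2 dx.
Then du = 1/(x + 3) dx and v = x**3/3.

x**3*log(x + 3)/3 - x**3/9 + x**2/2 - 3*x + 9*log(x + 3) + C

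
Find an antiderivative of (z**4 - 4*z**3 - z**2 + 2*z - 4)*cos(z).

Use integration by parts with u = z**4 - 4*z**3 - z**2 + 2*z - 4, dv = cos(z) dz, so v = sin(z).
Apply parts 4 times (tabular method): alternate signs, differentiate u down to 0, integrate dv up.

z**4*sin(z) - 4*z**3*sin(z) + 4*z**3*cos(z) - 13*z**2*sin(z) - 12*z**2*cos(z) + 26*z*sin(z) - 26*z*cos(z) + 22*sin(z) + 26*cos(z) + C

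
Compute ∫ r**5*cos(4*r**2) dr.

r**4*sin(4*r**2)/8 + r**2*cos(4*r**2)/16 - sin(4*r**2)/64 + C

Let u = r², du = 2r dr; rewrite as (1/2)∫ u^2·cos(4u) du.
Now integrate by parts 2 times.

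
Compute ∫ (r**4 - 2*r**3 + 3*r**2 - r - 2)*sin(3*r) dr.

Use integration by parts with u = r**4 - 2*r**3 + 3*r**2 - r - 2, dv = sin(3*r) dr, so v = -cos(3*r)/3.
Apply parts 4 times (tabular method): alternate signs, differentiate u down to 0, integrate dv up.

-r**4*cos(3*r)/3 + 4*r**3*sin(3*r)/9 + 2*r**3*cos(3*r)/3 - 2*r**2*sin(3*r)/3 - 5*r**2*cos(3*r)/9 + 10*r*sin(3*r)/27 - r*cos(3*r)/9 + sin(3*r)/27 + 64*cos(3*r)/81 + C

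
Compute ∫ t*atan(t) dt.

t**2*atan(t)/2 - t/2 + atan(t)/2 + C

Use integration by parts with u = arctan(t), dv = t dt.
Then du = 1/(t**2 + 1) dt.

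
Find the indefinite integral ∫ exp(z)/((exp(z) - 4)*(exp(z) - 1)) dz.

Let u = e^z, du = e^z dz.
The integral becomes ∫ du/((u-4)(u-1)); decompose into partial fractions.

log(exp(z) - 4)/3 - log(exp(z) - 1)/3 + C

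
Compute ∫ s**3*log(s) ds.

Use integration by parts with u = log(s), dv = s**3 ds.
Then du = 1/s ds and v = s**4/4.

s**4*log(s)/4 - s**4/16 + C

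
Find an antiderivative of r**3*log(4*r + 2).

r**4*log(4*r + 2)/4 - r**4/16 + r**3/24 - r**2/32 + r/32 - log(2*r + 1)/64 + C

Use integration by parts with u = log(4*r + 2), dv = r**3 dr.
Then du = 4/(4*r + 2) dr and v = r**4/4.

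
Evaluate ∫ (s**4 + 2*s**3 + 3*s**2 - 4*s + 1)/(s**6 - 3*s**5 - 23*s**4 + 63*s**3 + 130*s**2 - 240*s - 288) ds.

Factor the denominator: (s - 4)*(s - 3)**2*(s + 1)*(s + 2)*(s + 4).
Partial-fraction decomposition: -193/(2352*(s + 4)) + 7/(100*(s + 2)) - 7/(240*(s + 1)) - 33247/(19600*(s - 3)) - 151/(140*(s - 3)**2) + 139/(80*(s - 4)).
Integrate each term; A/(s−a) gives A·log|s−a|; A/(s−a)² gives −A/(s−a).

139*log(s - 4)/80 - 33247*log(s - 3)/19600 - 7*log(s + 1)/240 + 7*log(s + 2)/100 - 193*log(s + 4)/2352 + 151/(140*s - 420) + C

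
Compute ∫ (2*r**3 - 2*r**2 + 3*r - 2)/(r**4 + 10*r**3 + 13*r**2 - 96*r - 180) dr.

Factor the denominator: (r - 3)*(r + 2)*(r + 5)*(r + 6).
Partial-fraction decomposition: 131/(9*(r + 6)) - 317/(24*(r + 5)) + 8/(15*(r + 2)) + 43/(360*(r - 3)).
Integrate each term: A/(r−a) contributes A·log|r−a|.

43*log(r - 3)/360 + 8*log(r + 2)/15 - 317*log(r + 5)/24 + 131*log(r + 6)/9 + C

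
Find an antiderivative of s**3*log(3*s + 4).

s**4*log(3*s + 4)/4 - s**4/16 + s**3/9 - 2*s**2/9 + 16*s/27 - 64*log(3*s + 4)/81 + C

Use integration by parts with u = log(3*s + 4), dv = s**3 ds.
Then du = 3/(3*s + 4) ds and v = s**4/4.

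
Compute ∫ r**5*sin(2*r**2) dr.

-r**4*cos(2*r**2)/4 + r**2*sin(2*r**2)/4 + cos(2*r**2)/8 + C

Let u = r², du = 2r dr; rewrite as (1/2)∫ u^2·sin(2u) du.
Now integrate by parts 2 times.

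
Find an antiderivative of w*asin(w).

w**2*asin(w)/2 + w*sqrt(-w**2 + 1)/4 - asin(w)/4 + C

Use integration by parts with u = arcsin(w), dv = w dw.
Then du = 1/sqrt(-w**2 + 1) dw.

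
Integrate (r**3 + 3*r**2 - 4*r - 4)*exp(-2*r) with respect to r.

Use integration by parts with u = r**3 + 3*r**2 - 4*r - 4, dv = exp(-2*r) dr, so v = -exp(-2*r)/2.
Apply parts 3 times (tabular method): alternate signs, differentiate u down to 0, integrate dv up.

(-4*r**3 - 18*r**2 - 2*r + 15)*exp(-2*r)/8 + C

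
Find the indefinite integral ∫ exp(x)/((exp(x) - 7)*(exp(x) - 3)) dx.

log(exp(x) - 7)/4 - log(exp(x) - 3)/4 + C

Let u = e^x, du = e^x dx.
The integral becomes ∫ du/((u-7)(u-3)); decompose into partial fractions.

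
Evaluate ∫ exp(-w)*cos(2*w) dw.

Let I denote the integral. Integrate by parts with u = cos(2*w), dv = exp(-w) dw, so v = -exp(-w): I = -exp(-w)*cos(2*w) − 2·∫ exp(-w)*sin(2*w) dw.
Apply parts again with u = sin(2*w), dv = exp(-w) dw: ∫ exp(-w)*sin(2*w) dw = -exp(-w)*sin(2*w) + 2·I. Substituting back brings back I: I = 2*exp(-w)*sin(2*w) - exp(-w)*cos(2*w) − 4·I.
Solving for I: (1 + 4)·I equals the remaining terms, so I = (1/5)·(2*exp(-w)*sin(2*w) - exp(-w)*cos(2*w)).

2*exp(-w)*sin(2*w)/5 - exp(-w)*cos(2*w)/5 + C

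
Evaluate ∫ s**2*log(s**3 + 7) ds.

s**3*log(s**3 + 7)/3 - s**3/3 + 7*log(s**3 + 7)/3 + C

Let u = s**3 + 7, so du = (3*s**2) ds.
The integral becomes (1/3)·∫ log(u) du; integrate by parts with u′=log(u), dv′=du.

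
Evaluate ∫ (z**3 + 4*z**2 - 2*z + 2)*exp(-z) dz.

(-z**3 - 7*z**2 - 12*z - 14)*exp(-z) + C

Use integration by parts with u = z**3 + 4*z**2 - 2*z + 2, dv = exp(-z) dz, so v = -exp(-z).
Apply parts 3 times (tabular method): alternate signs, differentiate u down to 0, integrate dv up.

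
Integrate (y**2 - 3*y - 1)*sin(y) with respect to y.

-y**2*cos(y) + 2*y*sin(y) + 3*y*cos(y) - 3*sin(y) + 3*cos(y) + C

Use integration by parts with u = y**2 - 3*y - 1, dv = sin(y) dy, so v = -cos(y).
Apply parts 2 times (tabular method): alternate signs, differentiate u down to 0, integrate dv up.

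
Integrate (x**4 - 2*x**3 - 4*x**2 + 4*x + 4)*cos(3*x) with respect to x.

Use integration by parts with u = x**4 - 2*x**3 - 4*x**2 + 4*x + 4, dv = cos(3*x) dx, so v = sin(3*x)/3.
Apply parts 4 times (tabular method): alternate signs, differentiate u down to 0, integrate dv up.

x**4*sin(3*x)/3 - 2*x**3*sin(3*x)/3 + 4*x**3*cos(3*x)/9 - 16*x**2*sin(3*x)/9 - 2*x**2*cos(3*x)/3 + 16*x*sin(3*x)/9 - 32*x*cos(3*x)/27 + 140*sin(3*x)/81 + 16*cos(3*x)/27 + C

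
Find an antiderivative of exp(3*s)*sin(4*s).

Let I denote the integral. Integrate by parts with u = sin(4*s), dv = exp(3*s) ds, so v = exp(3*s)/3: I = exp(3*s)*sin(4*s)/3 − (4/3)·∫ exp(3*s)*cos(4*s) ds.
Apply parts again with u = cos(4*s), dv = exp(3*s) ds: ∫ exp(3*s)*cos(4*s) ds = exp(3*s)*cos(4*s)/3 + (4/3)·I. Substituting back brings back I: I = exp(3*s)*sin(4*s)/3 - 4*exp(3*s)*cos(4*s)/9 − (16/9)·I.
Solving for I: (1 + 16/9)·I equals the remaining terms, so I = (9/25)·(exp(3*s)*sin(4*s)/3 - 4*exp(3*s)*cos(4*s)/9).

3*exp(3*s)*sin(4*s)/25 - 4*exp(3*s)*cos(4*s)/25 + C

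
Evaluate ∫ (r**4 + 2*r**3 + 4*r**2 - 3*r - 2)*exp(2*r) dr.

Use integration by parts with u = r**4 + 2*r**3 + 4*r**2 - 3*r - 2, dv = exp(2*r) dr, so v = exp(2*r)/2.
Apply parts 4 times (tabular method): alternate signs, differentiate u down to 0, integrate dv up.

(2*r**4 + 8*r**2 - 14*r + 3)*exp(2*r)/4 + C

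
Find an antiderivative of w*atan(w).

w**2*atan(w)/2 - w/2 + atan(w)/2 + C

Use integration by parts with u = arctan(w), dv = w dw.
Then du = 1/(w**2 + 1) dw.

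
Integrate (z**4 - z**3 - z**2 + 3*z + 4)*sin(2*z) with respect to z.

-z**4*cos(2*z)/2 + z**3*sin(2*z) + z**3*cos(2*z)/2 - 3*z**2*sin(2*z)/4 + 2*z**2*cos(2*z) - 2*z*sin(2*z) - 9*z*cos(2*z)/4 + 9*sin(2*z)/8 - 3*cos(2*z) + C

Use integration by parts with u = z**4 - z**3 - z**2 + 3*z + 4, dv = sin(2*z) dz, so v = -cos(2*z)/2.
Apply parts 4 times (tabular method): alternate signs, differentiate u down to 0, integrate dv up.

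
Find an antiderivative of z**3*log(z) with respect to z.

z**4*log(z)/4 - z**4/16 + C

Use integration by parts with u = log(z), dv = z**3 dz.
Then du = 1/z dz and v = z**4/4.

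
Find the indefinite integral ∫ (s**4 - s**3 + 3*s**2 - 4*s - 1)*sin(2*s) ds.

Use integration by parts with u = s**4 - s**3 + 3*s**2 - 4*s - 1, dv = sin(2*s) ds, so v = -cos(2*s)/2.
Apply parts 4 times (tabular method): alternate signs, differentiate u down to 0, integrate dv up.

-s**4*cos(2*s)/2 + s**3*sin(2*s) + s**3*cos(2*s)/2 - 3*s**2*sin(2*s)/4 + 5*s*cos(2*s)/4 - 5*sin(2*s)/8 + cos(2*s)/2 + C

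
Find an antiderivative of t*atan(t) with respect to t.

t**2*atan(t)/2 - t/2 + atan(t)/2 + C

Use integration by parts with u = arctan(t), dv = t dt.
Then du = 1/(t**2 + 1) dt.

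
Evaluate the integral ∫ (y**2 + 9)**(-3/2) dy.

y/(9*sqrt(y**2 + 9)) + C

Substitute y = 3·tan(θ), so dy = 3·sec(θ)^2 dθ and the radical becomes sqrt(y**2 + 9) = 3·sec(θ) by the Pythagorean identity.
Integrate the resulting trig expression in θ, then back-substitute tan(θ) = y/3, sec(θ) = sqrt(y**2 + 9)/3 (absorbing any constant into C).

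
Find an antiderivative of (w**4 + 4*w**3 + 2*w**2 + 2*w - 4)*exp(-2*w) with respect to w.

(-2*w**4 - 12*w**3 - 22*w**2 - 26*w - 5)*exp(-2*w)/4 + C

Use integration by parts with u = w**4 + 4*w**3 + 2*w**2 + 2*w - 4, dv = exp(-2*w) dw, so v = -exp(-2*w)/2.
Apply parts 4 times (tabular method): alternate signs, differentiate u down to 0, integrate dv up.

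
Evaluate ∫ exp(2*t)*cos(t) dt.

exp(2*t)*sin(t)/5 + 2*exp(2*t)*cos(t)/5 + C

Let I denote the integral. Integrate by parts with u = cos(t), dv = exp(2*t) dt, so v = exp(2*t)/2: I = exp(2*t)*cos(t)/2 + (1/2)·∫ exp(2*t)*sin(t) dt.
Apply parts again with u = sin(t), dv = exp(2*t) dt: ∫ exp(2*t)*sin(t) dt = exp(2*t)*sin(t)/2 − (1/2)·I. Substituting back brings back I: I = exp(2*t)*sin(t)/4 + exp(2*t)*cos(t)/2 − (1/4)·I.
Solving for I: (1 + 1/4)·I equals the remaining terms, so I = (4/5)·(exp(2*t)*sin(t)/4 + exp(2*t)*cos(t)/2).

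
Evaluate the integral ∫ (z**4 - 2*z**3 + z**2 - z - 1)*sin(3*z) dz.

Use integration by parts with u = z**4 - 2*z**3 + z**2 - z - 1, dv = sin(3*z) dz, so v = -cos(3*z)/3.
Apply parts 4 times (tabular method): alternate signs, differentiate u down to 0, integrate dv up.

-z**4*cos(3*z)/3 + 4*z**3*sin(3*z)/9 + 2*z**3*cos(3*z)/3 - 2*z**2*sin(3*z)/3 + z**2*cos(3*z)/9 - 2*z*sin(3*z)/27 - z*cos(3*z)/9 + sin(3*z)/27 + 25*cos(3*z)/81 + C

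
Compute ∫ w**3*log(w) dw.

w**4*log(w)/4 - w**4/16 + C

Use integration by parts with u = log(w), dv = w**3 dw.
Then du = 1/w dw and v = w**4/4.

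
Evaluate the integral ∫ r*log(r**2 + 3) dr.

r**2*log(r**2 + 3)/2 - r**2/2 + 3*log(r**2 + 3)/2 + C

Let u = r**2 + 3, so du = (2*r) dr.
The integral becomes (1/2)·∫ log(u) du; integrate by parts with u′=log(u), dv′=du.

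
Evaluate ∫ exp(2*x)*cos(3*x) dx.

Let I denote the integral. Integrate by parts with u = cos(3*x), dv = exp(2*x) dx, so v = exp(2*x)/2: I = exp(2*x)*cos(3*x)/2 + (3/2)·∫ exp(2*x)*sin(3*x) dx.
Apply parts again with u = sin(3*x), dv = exp(2*x) dx: ∫ exp(2*x)*sin(3*x) dx = exp(2*x)*sin(3*x)/2 − (3/2)·I. Substituting back brings back I: I = 3*exp(2*x)*sin(3*x)/4 + exp(2*x)*cos(3*x)/2 − (9/4)·I.
Solving for I: (1 + 9/4)·I equals the remaining terms, so I = (4/13)·(3*exp(2*x)*sin(3*x)/4 + exp(2*x)*cos(3*x)/2).

3*exp(2*x)*sin(3*x)/13 + 2*exp(2*x)*cos(3*x)/13 + C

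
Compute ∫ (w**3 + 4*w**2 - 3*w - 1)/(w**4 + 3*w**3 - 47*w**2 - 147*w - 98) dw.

Factor the denominator: (w - 7)*(w + 1)*(w + 2)*(w + 7).
Partial-fraction decomposition: 127/(420*(w + 7)) + 13/(45*(w + 2)) - 5/(48*(w + 1)) + 517/(1008*(w - 7)).
Integrate each term: A/(w−a) contributes A·log|w−a|.

517*log(w - 7)/1008 - 5*log(w + 1)/48 + 13*log(w + 2)/45 + 127*log(w + 7)/420 + C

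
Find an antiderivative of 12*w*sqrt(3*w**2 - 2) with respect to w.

Let u = 3*w**2 - 2, so du = (6*w) dw.
Rewriting, the integral becomes 2·∫ √u du = 2·(2/3)u^(3/2).
Substituting back, u = 3*w**2 - 2.

4*(3*w**2 - 2)**(3/2)/3 + C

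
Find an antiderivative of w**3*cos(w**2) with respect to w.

Let u = w², du = 2w dw; rewrite as (1/2)∫ u^1·cos(1u) du.
Now integrate by parts 1 time.

w**2*sin(w**2)/2 + cos(w**2)/2 + C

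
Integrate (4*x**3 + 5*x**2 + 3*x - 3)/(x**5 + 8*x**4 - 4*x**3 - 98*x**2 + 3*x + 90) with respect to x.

Factor the denominator: (x - 3)*(x - 1)*(x + 1)*(x + 5)*(x + 6).
Partial-fraction decomposition: -47/(21*(x + 6)) + 131/(64*(x + 5)) - 1/(32*(x + 1)) - 3/(56*(x - 1)) + 53/(192*(x - 3)).
Integrate each term: A/(x−a) contributes A·log|x−a|.

53*log(x - 3)/192 - 3*log(x - 1)/56 - log(x + 1)/32 + 131*log(x + 5)/64 - 47*log(x + 6)/21 + C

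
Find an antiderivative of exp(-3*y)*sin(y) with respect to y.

-3*exp(-3*y)*sin(y)/10 - exp(-3*y)*cos(y)/10 + C

Let I denote the integral. Integrate by parts with u = sin(y), dv = exp(-3*y) dy, so v = -exp(-3*y)/3: I = -exp(-3*y)*sin(y)/3 + (1/3)·∫ exp(-3*y)*cos(y) dy.
Apply parts again with u = cos(y), dv = exp(-3*y) dy: ∫ exp(-3*y)*cos(y) dy = -exp(-3*y)*cos(y)/3 − (1/3)·I. Substituting back brings back I: I = -exp(-3*y)*sin(y)/3 - exp(-3*y)*cos(y)/9 − (1/9)·I.
Solving for I: (1 + 1/9)·I equals the remaining terms, so I = (9/10)·(-exp(-3*y)*sin(y)/3 - exp(-3*y)*cos(y)/9).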